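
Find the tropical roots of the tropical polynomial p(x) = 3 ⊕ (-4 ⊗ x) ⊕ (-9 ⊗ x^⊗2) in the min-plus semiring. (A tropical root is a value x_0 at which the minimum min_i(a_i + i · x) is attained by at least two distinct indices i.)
Roots: {5, 7}

Each tropical root is a break point of the lower envelope of the lines y = a_i + i · x (there are 3 lines, with slopes 0, 1, ..., 2). Only the lines that attain the minimum somewhere contribute to roots; other lines are dominated. Here the surviving (envelope) indices are i = 2, i = 1, i = 0.
Intersections between consecutive envelope lines give the roots: for adjacent envelope indices i < j the intersection is x = (a_i − a_j) / (j − i). Reading off the sorted break points: {5, 7}.
Verification: at each break x_0, at least two indices attain the minimum of min_i(a_i + i · x_0).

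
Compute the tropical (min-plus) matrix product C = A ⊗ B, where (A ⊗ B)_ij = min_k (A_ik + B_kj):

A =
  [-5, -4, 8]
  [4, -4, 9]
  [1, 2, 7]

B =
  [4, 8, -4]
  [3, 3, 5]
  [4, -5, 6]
A ⊗ B =
  [-1, -1, -9]
  [-1, -1, 0]
  [5, 2, -3]

Apply the min-plus product entry-by-entry:
  C[0][0] = min over k of (A[0][0] + B[0][0] = -5 + 4 = -1, A[0][1] + B[1][0] = -4 + 3 = -1, A[0][2] + B[2][0] = 8 + 4 = 12) = -1 (attained at k = 0)
  C[0][1] = min over k of (A[0][0] + B[0][1] = -5 + 8 = 3, A[0][1] + B[1][1] = -4 + 3 = -1, A[0][2] + B[2][1] = 8 + -5 = 3) = -1 (attained at k = 1)
  C[0][2] = min over k of (A[0][0] + B[0][2] = -5 + -4 = -9, A[0][1] + B[1][2] = -4 + 5 = 1, A[0][2] + B[2][2] = 8 + 6 = 14) = -9 (attained at k = 0)
  C[1][0] = min over k of (A[1][0] + B[0][0] = 4 + 4 = 8, A[1][1] + B[1][0] = -4 + 3 = -1, A[1][2] + B[2][0] = 9 + 4 = 13) = -1 (attained at k = 1)
  C[1][1] = min over k of (A[1][0] + B[0][1] = 4 + 8 = 12, A[1][1] + B[1][1] = -4 + 3 = -1, A[1][2] + B[2][1] = 9 + -5 = 4) = -1 (attained at k = 1)
  C[1][2] = min over k of (A[1][0] + B[0][2] = 4 + -4 = 0, A[1][1] + B[1][2] = -4 + 5 = 1, A[1][2] + B[2][2] = 9 + 6 = 15) = 0 (attained at k = 0)
  C[2][0] = min over k of (A[2][0] + B[0][0] = 1 + 4 = 5, A[2][1] + B[1][0] = 2 + 3 = 5, A[2][2] + B[2][0] = 7 + 4 = 11) = 5 (attained at k = 0)
  C[2][1] = min over k of (A[2][0] + B[0][1] = 1 + 8 = 9, A[2][1] + B[1][1] = 2 + 3 = 5, A[2][2] + B[2][1] = 7 + -5 = 2) = 2 (attained at k = 2)
  C[2][2] = min over k of (A[2][0] + B[0][2] = 1 + -4 = -3, A[2][1] + B[1][2] = 2 + 5 = 7, A[2][2] + B[2][2] = 7 + 6 = 13) = -3 (attained at k = 0)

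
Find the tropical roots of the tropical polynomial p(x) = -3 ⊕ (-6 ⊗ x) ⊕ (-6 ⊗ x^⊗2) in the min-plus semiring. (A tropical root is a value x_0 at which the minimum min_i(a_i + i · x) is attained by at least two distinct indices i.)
Roots: {0, 3}

Each tropical root is a break point of the lower envelope of the lines y = a_i + i · x (there are 3 lines, with slopes 0, 1, ..., 2). Only the lines that attain the minimum somewhere contribute to roots; other lines are dominated. Here the surviving (envelope) indices are i = 2, i = 1, i = 0.
Intersections between consecutive envelope lines give the roots: for adjacent envelope indices i < j the intersection is x = (a_i − a_j) / (j − i). Reading off the sorted break points: {0, 3}.
Verification: at each break x_0, at least two indices attain the minimum of min_i(a_i + i · x_0).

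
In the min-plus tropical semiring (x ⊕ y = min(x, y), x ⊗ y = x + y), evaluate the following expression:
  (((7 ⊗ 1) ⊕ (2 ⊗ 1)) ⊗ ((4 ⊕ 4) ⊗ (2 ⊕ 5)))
(((7 ⊗ 1) ⊕ (2 ⊗ 1)) ⊗ ((4 ⊕ 4) ⊗ (2 ⊕ 5))) = 9

Expand innermost to outermost. Recall ⊕ takes the minimum of its arguments and ⊗ takes their sum. Working out the expression (((7 ⊗ 1) ⊕ (2 ⊗ 1)) ⊗ ((4 ⊕ 4) ⊗ (2 ⊕ 5))) gives 9.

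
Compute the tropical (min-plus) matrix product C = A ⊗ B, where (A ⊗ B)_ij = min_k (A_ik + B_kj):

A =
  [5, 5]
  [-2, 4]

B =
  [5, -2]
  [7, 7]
A ⊗ B =
  [10, 3]
  [3, -4]

Apply the min-plus product entry-by-entry:
  C[0][0] = min over k of (A[0][0] + B[0][0] = 5 + 5 = 10, A[0][1] + B[1][0] = 5 + 7 = 12) = 10 (attained at k = 0)
  C[0][1] = min over k of (A[0][0] + B[0][1] = 5 + -2 = 3, A[0][1] + B[1][1] = 5 + 7 = 12) = 3 (attained at k = 0)
  C[1][0] = min over k of (A[1][0] + B[0][0] = -2 + 5 = 3, A[1][1] + B[1][0] = 4 + 7 = 11) = 3 (attained at k = 0)
  C[1][1] = min over k of (A[1][0] + B[0][1] = -2 + -2 = -4, A[1][1] + B[1][1] = 4 + 7 = 11) = -4 (attained at k = 0)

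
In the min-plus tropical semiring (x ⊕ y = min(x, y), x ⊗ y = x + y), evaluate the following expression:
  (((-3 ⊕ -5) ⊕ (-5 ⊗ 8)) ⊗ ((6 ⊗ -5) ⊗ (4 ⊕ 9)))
(((-3 ⊕ -5) ⊕ (-5 ⊗ 8)) ⊗ ((6 ⊗ -5) ⊗ (4 ⊕ 9))) = 0

Expand innermost to outermost. Recall ⊕ takes the minimum of its arguments and ⊗ takes their sum. Working out the expression (((-3 ⊕ -5) ⊕ (-5 ⊗ 8)) ⊗ ((6 ⊗ -5) ⊗ (4 ⊕ 9))) gives 0.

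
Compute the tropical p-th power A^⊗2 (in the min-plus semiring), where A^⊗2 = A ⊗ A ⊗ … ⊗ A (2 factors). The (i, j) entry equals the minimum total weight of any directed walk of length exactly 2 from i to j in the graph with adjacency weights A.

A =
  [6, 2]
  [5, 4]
A^⊗2 =
  [7, 6]
  [9, 7]

Each entry (A^⊗2)_ij equals the minimum over all length-2 walks i = v_0 → v_1 → … → v_2 = j of Σ_t A[v_t][v_{t+1}]. For example, for (i, j) = (0, 1) we minimise over 2 possible intermediate vertex sequences; the minimum is 6, attained along the walk 0 → 1 → 1.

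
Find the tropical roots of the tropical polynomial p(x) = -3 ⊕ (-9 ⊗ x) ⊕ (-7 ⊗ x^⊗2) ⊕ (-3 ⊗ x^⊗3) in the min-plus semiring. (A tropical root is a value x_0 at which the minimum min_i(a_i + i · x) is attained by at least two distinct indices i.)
Roots: {-4, -2, 6}

Each tropical root is a break point of the lower envelope of the lines y = a_i + i · x (there are 4 lines, with slopes 0, 1, ..., 3). Only the lines that attain the minimum somewhere contribute to roots; other lines are dominated. Here the surviving (envelope) indices are i = 3, i = 2, i = 1, i = 0.
Intersections between consecutive envelope lines give the roots: for adjacent envelope indices i < j the intersection is x = (a_i − a_j) / (j − i). Reading off the sorted break points: {-4, -2, 6}.
Verification: at each break x_0, at least two indices attain the minimum of min_i(a_i + i · x_0).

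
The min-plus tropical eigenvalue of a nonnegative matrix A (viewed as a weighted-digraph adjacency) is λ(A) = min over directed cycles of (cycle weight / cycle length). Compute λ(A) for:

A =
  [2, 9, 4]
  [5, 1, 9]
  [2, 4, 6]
λ(A) = 1

Enumerate directed cycles and compute their means (weight / length). Sample:
  cycle 0 → 0: weight = 2, length = 1, mean = 2/1 ≈ 2.000
  cycle 1 → 1: weight = 1, length = 1, mean = 1/1 ≈ 1.000
  cycle 2 → 2: weight = 6, length = 1, mean = 6/1 ≈ 6.000
  cycle 0 → 1 → 0: weight = 14, length = 2, mean = 14/2 ≈ 7.000
  cycle 0 → 2 → 0: weight = 6, length = 2, mean = 6/2 ≈ 3.000
  cycle 1 → 0 → 1: weight = 14, length = 2, mean = 14/2 ≈ 7.000
Minimum mean = 1.000, attained e.g. along the cycle 1 → 1 with weight 1 and length 1. So λ(A) = 1/1 = 1.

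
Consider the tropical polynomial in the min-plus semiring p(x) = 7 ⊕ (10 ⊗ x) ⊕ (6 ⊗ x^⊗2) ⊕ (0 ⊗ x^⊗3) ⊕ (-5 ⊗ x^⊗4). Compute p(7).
p(7) = 7

A tropical monomial a ⊗ x^⊗i evaluates to a + i · x. Evaluating each term at x = 7:
  Term 0 contributes 7 + 0 · 7 = 7
  Term 1 contributes 10 + 1 · 7 = 17
  Term 2 contributes 6 + 2 · 7 = 20
  Term 3 contributes 0 + 3 · 7 = 21
  Term 4 contributes -5 + 4 · 7 = 23
p(7) = ⊕ of these = min[7, 17, 20, 21, 23] = 7.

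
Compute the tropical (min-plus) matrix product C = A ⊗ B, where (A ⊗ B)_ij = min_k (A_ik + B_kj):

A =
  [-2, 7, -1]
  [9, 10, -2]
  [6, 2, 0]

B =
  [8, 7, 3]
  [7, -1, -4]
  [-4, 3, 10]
A ⊗ B =
  [-5, 2, 1]
  [-6, 1, 6]
  [-4, 1, -2]

Apply the min-plus product entry-by-entry:
  C[0][0] = min over k of (A[0][0] + B[0][0] = -2 + 8 = 6, A[0][1] + B[1][0] = 7 + 7 = 14, A[0][2] + B[2][0] = -1 + -4 = -5) = -5 (attained at k = 2)
  C[0][1] = min over k of (A[0][0] + B[0][1] = -2 + 7 = 5, A[0][1] + B[1][1] = 7 + -1 = 6, A[0][2] + B[2][1] = -1 + 3 = 2) = 2 (attained at k = 2)
  C[0][2] = min over k of (A[0][0] + B[0][2] = -2 + 3 = 1, A[0][1] + B[1][2] = 7 + -4 = 3, A[0][2] + B[2][2] = -1 + 10 = 9) = 1 (attained at k = 0)
  C[1][0] = min over k of (A[1][0] + B[0][0] = 9 + 8 = 17, A[1][1] + B[1][0] = 10 + 7 = 17, A[1][2] + B[2][0] = -2 + -4 = -6) = -6 (attained at k = 2)
  C[1][1] = min over k of (A[1][0] + B[0][1] = 9 + 7 = 16, A[1][1] + B[1][1] = 10 + -1 = 9, A[1][2] + B[2][1] = -2 + 3 = 1) = 1 (attained at k = 2)
  C[1][2] = min over k of (A[1][0] + B[0][2] = 9 + 3 = 12, A[1][1] + B[1][2] = 10 + -4 = 6, A[1][2] + B[2][2] = -2 + 10 = 8) = 6 (attained at k = 1)
  C[2][0] = min over k of (A[2][0] + B[0][0] = 6 + 8 = 14, A[2][1] + B[1][0] = 2 + 7 = 9, A[2][2] + B[2][0] = 0 + -4 = -4) = -4 (attained at k = 2)
  C[2][1] = min over k of (A[2][0] + B[0][1] = 6 + 7 = 13, A[2][1] + B[1][1] = 2 + -1 = 1, A[2][2] + B[2][1] = 0 + 3 = 3) = 1 (attained at k = 1)
  C[2][2] = min over k of (A[2][0] + B[0][2] = 6 + 3 = 9, A[2][1] + B[1][2] = 2 + -4 = -2, A[2][2] + B[2][2] = 0 + 10 = 10) = -2 (attained at k = 1)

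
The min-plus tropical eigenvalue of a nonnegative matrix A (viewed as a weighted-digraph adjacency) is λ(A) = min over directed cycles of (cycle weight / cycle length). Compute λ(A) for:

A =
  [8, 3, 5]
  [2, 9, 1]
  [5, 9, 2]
λ(A) = 2

Enumerate directed cycles and compute their means (weight / length). Sample:
  cycle 0 → 0: weight = 8, length = 1, mean = 8/1 ≈ 8.000
  cycle 1 → 1: weight = 9, length = 1, mean = 9/1 ≈ 9.000
  cycle 2 → 2: weight = 2, length = 1, mean = 2/1 ≈ 2.000
  cycle 0 → 1 → 0: weight = 5, length = 2, mean = 5/2 ≈ 2.500
  cycle 0 → 2 → 0: weight = 10, length = 2, mean = 10/2 ≈ 5.000
  cycle 1 → 0 → 1: weight = 5, length = 2, mean = 5/2 ≈ 2.500
Minimum mean = 2.000, attained e.g. along the cycle 2 → 2 with weight 2 and length 1. So λ(A) = 2/1 = 2.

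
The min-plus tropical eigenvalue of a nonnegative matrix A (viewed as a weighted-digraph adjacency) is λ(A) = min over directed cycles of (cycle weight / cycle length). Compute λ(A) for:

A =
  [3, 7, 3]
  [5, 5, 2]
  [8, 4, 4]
λ(A) = 3

Enumerate directed cycles and compute their means (weight / length). Sample:
  cycle 0 → 0: weight = 3, length = 1, mean = 3/1 ≈ 3.000
  cycle 1 → 1: weight = 5, length = 1, mean = 5/1 ≈ 5.000
  cycle 2 → 2: weight = 4, length = 1, mean = 4/1 ≈ 4.000
  cycle 0 → 1 → 0: weight = 12, length = 2, mean = 12/2 ≈ 6.000
  cycle 0 → 2 → 0: weight = 11, length = 2, mean = 11/2 ≈ 5.500
  cycle 1 → 0 → 1: weight = 12, length = 2, mean = 12/2 ≈ 6.000
Minimum mean = 3.000, attained e.g. along the cycle 0 → 0 with weight 3 and length 1. So λ(A) = 3/1 = 3.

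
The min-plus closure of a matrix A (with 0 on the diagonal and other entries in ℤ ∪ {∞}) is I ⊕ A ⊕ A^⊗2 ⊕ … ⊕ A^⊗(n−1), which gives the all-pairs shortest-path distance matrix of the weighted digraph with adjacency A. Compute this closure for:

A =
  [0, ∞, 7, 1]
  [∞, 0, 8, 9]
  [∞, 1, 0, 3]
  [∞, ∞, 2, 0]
Closure =
  [0, 4, 3, 1]
  [∞, 0, 8, 9]
  [∞, 1, 0, 3]
  [∞, 3, 2, 0]

This is the Floyd-Warshall all-pairs shortest-path computation. For each intermediate vertex k = 0, 1, …, 3, update dist[i][j] ← min(dist[i][j], dist[i][k] + dist[k][j]). The final matrix gives, for each (i, j), the minimum total weight of any directed path from i to j (possibly empty when i = j).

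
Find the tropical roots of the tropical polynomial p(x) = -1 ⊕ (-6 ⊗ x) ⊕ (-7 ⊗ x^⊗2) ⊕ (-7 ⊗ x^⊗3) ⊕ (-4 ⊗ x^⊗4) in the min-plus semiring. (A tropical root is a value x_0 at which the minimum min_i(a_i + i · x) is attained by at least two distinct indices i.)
Roots: {-3, 0, 1, 5}

Each tropical root is a break point of the lower envelope of the lines y = a_i + i · x (there are 5 lines, with slopes 0, 1, ..., 4). Only the lines that attain the minimum somewhere contribute to roots; other lines are dominated. Here the surviving (envelope) indices are i = 4, i = 3, i = 2, i = 1, i = 0.
Intersections between consecutive envelope lines give the roots: for adjacent envelope indices i < j the intersection is x = (a_i − a_j) / (j − i). Reading off the sorted break points: {-3, 0, 1, 5}.
Verification: at each break x_0, at least two indices attain the minimum of min_i(a_i + i · x_0).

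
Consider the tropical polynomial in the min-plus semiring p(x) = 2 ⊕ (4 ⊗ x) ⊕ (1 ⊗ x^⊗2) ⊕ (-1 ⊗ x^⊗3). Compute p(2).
p(2) = 2

A tropical monomial a ⊗ x^⊗i evaluates to a + i · x. Evaluating each term at x = 2:
  Term 0 contributes 2 + 0 · 2 = 2
  Term 1 contributes 4 + 1 · 2 = 6
  Term 2 contributes 1 + 2 · 2 = 5
  Term 3 contributes -1 + 3 · 2 = 5
p(2) = ⊕ of these = min[2, 6, 5, 5] = 2.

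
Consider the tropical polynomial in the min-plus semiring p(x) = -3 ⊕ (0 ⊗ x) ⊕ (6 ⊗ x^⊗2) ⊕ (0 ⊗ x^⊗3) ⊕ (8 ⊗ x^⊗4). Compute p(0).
p(0) = -3

A tropical monomial a ⊗ x^⊗i evaluates to a + i · x. Evaluating each term at x = 0:
  Term 0 contributes -3 + 0 · 0 = -3
  Term 1 contributes 0 + 1 · 0 = 0
  Term 2 contributes 6 + 2 · 0 = 6
  Term 3 contributes 0 + 3 · 0 = 0
  Term 4 contributes 8 + 4 · 0 = 8
p(0) = ⊕ of these = min[-3, 0, 6, 0, 8] = -3.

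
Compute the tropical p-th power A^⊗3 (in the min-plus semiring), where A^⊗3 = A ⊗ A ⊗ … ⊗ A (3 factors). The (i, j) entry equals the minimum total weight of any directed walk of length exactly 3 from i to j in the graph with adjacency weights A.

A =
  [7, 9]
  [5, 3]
A^⊗3 =
  [17, 15]
  [11, 9]

Each entry (A^⊗3)_ij equals the minimum over all length-3 walks i = v_0 → v_1 → … → v_3 = j of Σ_t A[v_t][v_{t+1}]. For example, for (i, j) = (0, 1) we minimise over 4 possible intermediate vertex sequences; the minimum is 15, attained along the walk 0 → 1 → 1 → 1.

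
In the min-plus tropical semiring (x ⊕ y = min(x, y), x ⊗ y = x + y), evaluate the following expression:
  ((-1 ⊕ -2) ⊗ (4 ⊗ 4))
((-1 ⊕ -2) ⊗ (4 ⊗ 4)) = 6

Expand innermost to outermost. Recall ⊕ takes the minimum of its arguments and ⊗ takes their sum. Working out the expression ((-1 ⊕ -2) ⊗ (4 ⊗ 4)) gives 6.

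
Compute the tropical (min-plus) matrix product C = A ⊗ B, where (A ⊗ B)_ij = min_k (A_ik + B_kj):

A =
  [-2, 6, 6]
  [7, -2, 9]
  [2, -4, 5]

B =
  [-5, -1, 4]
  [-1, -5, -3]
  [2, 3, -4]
A ⊗ B =
  [-7, -3, 2]
  [-3, -7, -5]
  [-5, -9, -7]

Apply the min-plus product entry-by-entry:
  C[0][0] = min over k of (A[0][0] + B[0][0] = -2 + -5 = -7, A[0][1] + B[1][0] = 6 + -1 = 5, A[0][2] + B[2][0] = 6 + 2 = 8) = -7 (attained at k = 0)
  C[0][1] = min over k of (A[0][0] + B[0][1] = -2 + -1 = -3, A[0][1] + B[1][1] = 6 + -5 = 1, A[0][2] + B[2][1] = 6 + 3 = 9) = -3 (attained at k = 0)
  C[0][2] = min over k of (A[0][0] + B[0][2] = -2 + 4 = 2, A[0][1] + B[1][2] = 6 + -3 = 3, A[0][2] + B[2][2] = 6 + -4 = 2) = 2 (attained at k = 0)
  C[1][0] = min over k of (A[1][0] + B[0][0] = 7 + -5 = 2, A[1][1] + B[1][0] = -2 + -1 = -3, A[1][2] + B[2][0] = 9 + 2 = 11) = -3 (attained at k = 1)
  C[1][1] = min over k of (A[1][0] + B[0][1] = 7 + -1 = 6, A[1][1] + B[1][1] = -2 + -5 = -7, A[1][2] + B[2][1] = 9 + 3 = 12) = -7 (attained at k = 1)
  C[1][2] = min over k of (A[1][0] + B[0][2] = 7 + 4 = 11, A[1][1] + B[1][2] = -2 + -3 = -5, A[1][2] + B[2][2] = 9 + -4 = 5) = -5 (attained at k = 1)
  C[2][0] = min over k of (A[2][0] + B[0][0] = 2 + -5 = -3, A[2][1] + B[1][0] = -4 + -1 = -5, A[2][2] + B[2][0] = 5 + 2 = 7) = -5 (attained at k = 1)
  C[2][1] = min over k of (A[2][0] + B[0][1] = 2 + -1 = 1, A[2][1] + B[1][1] = -4 + -5 = -9, A[2][2] + B[2][1] = 5 + 3 = 8) = -9 (attained at k = 1)
  C[2][2] = min over k of (A[2][0] + B[0][2] = 2 + 4 = 6, A[2][1] + B[1][2] = -4 + -3 = -7, A[2][2] + B[2][2] = 5 + -4 = 1) = -7 (attained at k = 1)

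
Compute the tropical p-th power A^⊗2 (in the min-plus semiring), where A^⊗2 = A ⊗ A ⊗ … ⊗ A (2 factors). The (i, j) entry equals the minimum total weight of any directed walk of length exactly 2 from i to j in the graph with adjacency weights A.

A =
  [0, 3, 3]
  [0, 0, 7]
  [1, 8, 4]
A^⊗2 =
  [0, 3, 3]
  [0, 0, 3]
  [1, 4, 4]

Each entry (A^⊗2)_ij equals the minimum over all length-2 walks i = v_0 → v_1 → … → v_2 = j of Σ_t A[v_t][v_{t+1}]. For example, for (i, j) = (0, 2) we minimise over 3 possible intermediate vertex sequences; the minimum is 3, attained along the walk 0 → 0 → 2.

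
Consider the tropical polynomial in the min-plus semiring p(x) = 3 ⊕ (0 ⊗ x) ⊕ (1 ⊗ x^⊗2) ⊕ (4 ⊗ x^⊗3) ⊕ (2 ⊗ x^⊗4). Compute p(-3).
p(-3) = -10

A tropical monomial a ⊗ x^⊗i evaluates to a + i · x. Evaluating each term at x = -3:
  Term 0 contributes 3 + 0 · -3 = 3
  Term 1 contributes 0 + 1 · -3 = -3
  Term 2 contributes 1 + 2 · -3 = -5
  Term 3 contributes 4 + 3 · -3 = -5
  Term 4 contributes 2 + 4 · -3 = -10
p(-3) = ⊕ of these = min[3, -3, -5, -5, -10] = -10.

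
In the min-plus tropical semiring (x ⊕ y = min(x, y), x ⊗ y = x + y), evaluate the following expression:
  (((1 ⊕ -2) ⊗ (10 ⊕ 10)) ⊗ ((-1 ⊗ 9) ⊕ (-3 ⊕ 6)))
(((1 ⊕ -2) ⊗ (10 ⊕ 10)) ⊗ ((-1 ⊗ 9) ⊕ (-3 ⊕ 6))) = 5

Expand innermost to outermost. Recall ⊕ takes the minimum of its arguments and ⊗ takes their sum. Working out the expression (((1 ⊕ -2) ⊗ (10 ⊕ 10)) ⊗ ((-1 ⊗ 9) ⊕ (-3 ⊕ 6))) gives 5.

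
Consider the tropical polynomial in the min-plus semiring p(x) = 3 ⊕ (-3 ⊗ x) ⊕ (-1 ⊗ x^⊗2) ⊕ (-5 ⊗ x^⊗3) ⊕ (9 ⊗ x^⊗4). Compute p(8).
p(8) = 3

A tropical monomial a ⊗ x^⊗i evaluates to a + i · x. Evaluating each term at x = 8:
  Term 0 contributes 3 + 0 · 8 = 3
  Term 1 contributes -3 + 1 · 8 = 5
  Term 2 contributes -1 + 2 · 8 = 15
  Term 3 contributes -5 + 3 · 8 = 19
  Term 4 contributes 9 + 4 · 8 = 41
p(8) = ⊕ of these = min[3, 5, 15, 19, 41] = 3.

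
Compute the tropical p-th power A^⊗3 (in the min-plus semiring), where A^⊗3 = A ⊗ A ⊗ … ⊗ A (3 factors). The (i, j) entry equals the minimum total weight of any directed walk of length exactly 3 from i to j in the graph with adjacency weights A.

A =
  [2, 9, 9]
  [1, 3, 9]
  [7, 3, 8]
A^⊗3 =
  [6, 13, 13]
  [5, 9, 12]
  [6, 9, 13]

Each entry (A^⊗3)_ij equals the minimum over all length-3 walks i = v_0 → v_1 → … → v_3 = j of Σ_t A[v_t][v_{t+1}]. For example, for (i, j) = (0, 2) we minimise over 9 possible intermediate vertex sequences; the minimum is 13, attained along the walk 0 → 0 → 0 → 2.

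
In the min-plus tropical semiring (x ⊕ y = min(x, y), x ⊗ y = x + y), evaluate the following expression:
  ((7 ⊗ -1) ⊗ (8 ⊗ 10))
((7 ⊗ -1) ⊗ (8 ⊗ 10)) = 24

Expand innermost to outermost. Recall ⊕ takes the minimum of its arguments and ⊗ takes their sum. Working out the expression ((7 ⊗ -1) ⊗ (8 ⊗ 10)) gives 24.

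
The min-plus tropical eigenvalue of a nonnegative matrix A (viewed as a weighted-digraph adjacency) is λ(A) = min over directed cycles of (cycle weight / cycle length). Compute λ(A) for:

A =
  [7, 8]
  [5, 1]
λ(A) = 1

Enumerate directed cycles and compute their means (weight / length). Sample:
  cycle 0 → 0: weight = 7, length = 1, mean = 7/1 ≈ 7.000
  cycle 1 → 1: weight = 1, length = 1, mean = 1/1 ≈ 1.000
  cycle 0 → 1 → 0: weight = 13, length = 2, mean = 13/2 ≈ 6.500
  cycle 1 → 0 → 1: weight = 13, length = 2, mean = 13/2 ≈ 6.500
Minimum mean = 1.000, attained e.g. along the cycle 1 → 1 with weight 1 and length 1. So λ(A) = 1/1 = 1.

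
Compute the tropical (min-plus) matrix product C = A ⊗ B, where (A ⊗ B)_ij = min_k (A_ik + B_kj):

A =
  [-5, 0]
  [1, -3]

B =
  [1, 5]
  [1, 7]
A ⊗ B =
  [-4, 0]
  [-2, 4]

Apply the min-plus product entry-by-entry:
  C[0][0] = min over k of (A[0][0] + B[0][0] = -5 + 1 = -4, A[0][1] + B[1][0] = 0 + 1 = 1) = -4 (attained at k = 0)
  C[0][1] = min over k of (A[0][0] + B[0][1] = -5 + 5 = 0, A[0][1] + B[1][1] = 0 + 7 = 7) = 0 (attained at k = 0)
  C[1][0] = min over k of (A[1][0] + B[0][0] = 1 + 1 = 2, A[1][1] + B[1][0] = -3 + 1 = -2) = -2 (attained at k = 1)
  C[1][1] = min over k of (A[1][0] + B[0][1] = 1 + 5 = 6, A[1][1] + B[1][1] = -3 + 7 = 4) = 4 (attained at k = 1)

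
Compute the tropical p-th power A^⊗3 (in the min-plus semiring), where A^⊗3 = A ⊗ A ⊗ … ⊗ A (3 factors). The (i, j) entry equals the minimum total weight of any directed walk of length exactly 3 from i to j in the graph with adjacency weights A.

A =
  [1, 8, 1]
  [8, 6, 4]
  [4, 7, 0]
A^⊗3 =
  [3, 8, 1]
  [8, 11, 4]
  [4, 7, 0]

Each entry (A^⊗3)_ij equals the minimum over all length-3 walks i = v_0 → v_1 → … → v_3 = j of Σ_t A[v_t][v_{t+1}]. For example, for (i, j) = (0, 2) we minimise over 9 possible intermediate vertex sequences; the minimum is 1, attained along the walk 0 → 2 → 2 → 2.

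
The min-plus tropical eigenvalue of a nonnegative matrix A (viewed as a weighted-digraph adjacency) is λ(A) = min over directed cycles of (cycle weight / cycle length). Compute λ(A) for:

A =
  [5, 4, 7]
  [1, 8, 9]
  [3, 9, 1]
λ(A) = 1

Enumerate directed cycles and compute their means (weight / length). Sample:
  cycle 0 → 0: weight = 5, length = 1, mean = 5/1 ≈ 5.000
  cycle 1 → 1: weight = 8, length = 1, mean = 8/1 ≈ 8.000
  cycle 2 → 2: weight = 1, length = 1, mean = 1/1 ≈ 1.000
  cycle 0 → 1 → 0: weight = 5, length = 2, mean = 5/2 ≈ 2.500
  cycle 0 → 2 → 0: weight = 10, length = 2, mean = 10/2 ≈ 5.000
  cycle 1 → 0 → 1: weight = 5, length = 2, mean = 5/2 ≈ 2.500
Minimum mean = 1.000, attained e.g. along the cycle 2 → 2 with weight 1 and length 1. So λ(A) = 1/1 = 1.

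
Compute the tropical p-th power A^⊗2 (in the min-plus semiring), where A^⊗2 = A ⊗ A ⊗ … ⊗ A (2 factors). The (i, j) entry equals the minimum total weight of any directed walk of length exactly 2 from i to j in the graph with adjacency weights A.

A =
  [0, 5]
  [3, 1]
A^⊗2 =
  [0, 5]
  [3, 2]

Each entry (A^⊗2)_ij equals the minimum over all length-2 walks i = v_0 → v_1 → … → v_2 = j of Σ_t A[v_t][v_{t+1}]. For example, for (i, j) = (0, 1) we minimise over 2 possible intermediate vertex sequences; the minimum is 5, attained along the walk 0 → 0 → 1.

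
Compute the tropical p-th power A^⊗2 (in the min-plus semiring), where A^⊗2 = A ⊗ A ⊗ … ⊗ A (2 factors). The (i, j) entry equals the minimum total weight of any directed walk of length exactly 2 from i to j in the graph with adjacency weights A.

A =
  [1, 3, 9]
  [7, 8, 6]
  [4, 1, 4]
A^⊗2 =
  [2, 4, 9]
  [8, 7, 10]
  [5, 5, 7]

Each entry (A^⊗2)_ij equals the minimum over all length-2 walks i = v_0 → v_1 → … → v_2 = j of Σ_t A[v_t][v_{t+1}]. For example, for (i, j) = (0, 2) we minimise over 3 possible intermediate vertex sequences; the minimum is 9, attained along the walk 0 → 1 → 2.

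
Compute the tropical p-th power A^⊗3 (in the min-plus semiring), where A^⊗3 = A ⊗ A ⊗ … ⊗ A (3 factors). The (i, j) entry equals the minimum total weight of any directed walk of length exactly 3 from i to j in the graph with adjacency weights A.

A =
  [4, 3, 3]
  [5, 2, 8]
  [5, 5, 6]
A^⊗3 =
  [10, 7, 11]
  [9, 6, 10]
  [12, 9, 12]

Each entry (A^⊗3)_ij equals the minimum over all length-3 walks i = v_0 → v_1 → … → v_3 = j of Σ_t A[v_t][v_{t+1}]. For example, for (i, j) = (0, 2) we minimise over 9 possible intermediate vertex sequences; the minimum is 11, attained along the walk 0 → 0 → 0 → 2.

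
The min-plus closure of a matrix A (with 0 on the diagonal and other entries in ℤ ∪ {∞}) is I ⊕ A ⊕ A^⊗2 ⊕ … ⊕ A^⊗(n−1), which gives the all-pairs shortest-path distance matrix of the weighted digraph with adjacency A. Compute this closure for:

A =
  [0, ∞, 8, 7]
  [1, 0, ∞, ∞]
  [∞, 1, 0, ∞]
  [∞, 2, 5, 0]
Closure =
  [0, 9, 8, 7]
  [1, 0, 9, 8]
  [2, 1, 0, 9]
  [3, 2, 5, 0]

This is the Floyd-Warshall all-pairs shortest-path computation. For each intermediate vertex k = 0, 1, …, 3, update dist[i][j] ← min(dist[i][j], dist[i][k] + dist[k][j]). The final matrix gives, for each (i, j), the minimum total weight of any directed path from i to j (possibly empty when i = j).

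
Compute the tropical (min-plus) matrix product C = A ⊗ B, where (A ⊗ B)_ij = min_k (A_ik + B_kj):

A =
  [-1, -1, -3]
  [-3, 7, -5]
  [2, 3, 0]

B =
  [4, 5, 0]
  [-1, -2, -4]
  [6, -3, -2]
A ⊗ B =
  [-2, -6, -5]
  [1, -8, -7]
  [2, -3, -2]

Apply the min-plus product entry-by-entry:
  C[0][0] = min over k of (A[0][0] + B[0][0] = -1 + 4 = 3, A[0][1] + B[1][0] = -1 + -1 = -2, A[0][2] + B[2][0] = -3 + 6 = 3) = -2 (attained at k = 1)
  C[0][1] = min over k of (A[0][0] + B[0][1] = -1 + 5 = 4, A[0][1] + B[1][1] = -1 + -2 = -3, A[0][2] + B[2][1] = -3 + -3 = -6) = -6 (attained at k = 2)
  C[0][2] = min over k of (A[0][0] + B[0][2] = -1 + 0 = -1, A[0][1] + B[1][2] = -1 + -4 = -5, A[0][2] + B[2][2] = -3 + -2 = -5) = -5 (attained at k = 1)
  C[1][0] = min over k of (A[1][0] + B[0][0] = -3 + 4 = 1, A[1][1] + B[1][0] = 7 + -1 = 6, A[1][2] + B[2][0] = -5 + 6 = 1) = 1 (attained at k = 0)
  C[1][1] = min over k of (A[1][0] + B[0][1] = -3 + 5 = 2, A[1][1] + B[1][1] = 7 + -2 = 5, A[1][2] + B[2][1] = -5 + -3 = -8) = -8 (attained at k = 2)
  C[1][2] = min over k of (A[1][0] + B[0][2] = -3 + 0 = -3, A[1][1] + B[1][2] = 7 + -4 = 3, A[1][2] + B[2][2] = -5 + -2 = -7) = -7 (attained at k = 2)
  C[2][0] = min over k of (A[2][0] + B[0][0] = 2 + 4 = 6, A[2][1] + B[1][0] = 3 + -1 = 2, A[2][2] + B[2][0] = 0 + 6 = 6) = 2 (attained at k = 1)
  C[2][1] = min over k of (A[2][0] + B[0][1] = 2 + 5 = 7, A[2][1] + B[1][1] = 3 + -2 = 1, A[2][2] + B[2][1] = 0 + -3 = -3) = -3 (attained at k = 2)
  C[2][2] = min over k of (A[2][0] + B[0][2] = 2 + 0 = 2, A[2][1] + B[1][2] = 3 + -4 = -1, A[2][2] + B[2][2] = 0 + -2 = -2) = -2 (attained at k = 2)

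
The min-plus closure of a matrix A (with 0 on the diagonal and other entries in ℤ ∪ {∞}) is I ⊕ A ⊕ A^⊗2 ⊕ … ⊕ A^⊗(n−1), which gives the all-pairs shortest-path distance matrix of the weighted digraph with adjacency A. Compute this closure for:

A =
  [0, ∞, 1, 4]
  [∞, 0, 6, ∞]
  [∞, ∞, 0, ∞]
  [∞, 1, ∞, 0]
Closure =
  [0, 5, 1, 4]
  [∞, 0, 6, ∞]
  [∞, ∞, 0, ∞]
  [∞, 1, 7, 0]

This is the Floyd-Warshall all-pairs shortest-path computation. For each intermediate vertex k = 0, 1, …, 3, update dist[i][j] ← min(dist[i][j], dist[i][k] + dist[k][j]). The final matrix gives, for each (i, j), the minimum total weight of any directed path from i to j (possibly empty when i = j).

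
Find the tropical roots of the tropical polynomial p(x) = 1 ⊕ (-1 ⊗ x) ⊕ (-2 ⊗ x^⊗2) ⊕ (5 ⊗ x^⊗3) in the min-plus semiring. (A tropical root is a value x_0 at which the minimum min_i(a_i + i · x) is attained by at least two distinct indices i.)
Roots: {-7, 1, 2}

Each tropical root is a break point of the lower envelope of the lines y = a_i + i · x (there are 4 lines, with slopes 0, 1, ..., 3). Only the lines that attain the minimum somewhere contribute to roots; other lines are dominated. Here the surviving (envelope) indices are i = 3, i = 2, i = 1, i = 0.
Intersections between consecutive envelope lines give the roots: for adjacent envelope indices i < j the intersection is x = (a_i − a_j) / (j − i). Reading off the sorted break points: {-7, 1, 2}.
Verification: at each break x_0, at least two indices attain the minimum of min_i(a_i + i · x_0).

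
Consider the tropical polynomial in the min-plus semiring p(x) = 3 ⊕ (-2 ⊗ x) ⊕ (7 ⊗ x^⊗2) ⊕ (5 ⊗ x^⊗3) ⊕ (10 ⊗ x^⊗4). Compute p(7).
p(7) = 3

A tropical monomial a ⊗ x^⊗i evaluates to a + i · x. Evaluating each term at x = 7:
  Term 0 contributes 3 + 0 · 7 = 3
  Term 1 contributes -2 + 1 · 7 = 5
  Term 2 contributes 7 + 2 · 7 = 21
  Term 3 contributes 5 + 3 · 7 = 26
  Term 4 contributes 10 + 4 · 7 = 38
p(7) = ⊕ of these = min[3, 5, 21, 26, 38] = 3.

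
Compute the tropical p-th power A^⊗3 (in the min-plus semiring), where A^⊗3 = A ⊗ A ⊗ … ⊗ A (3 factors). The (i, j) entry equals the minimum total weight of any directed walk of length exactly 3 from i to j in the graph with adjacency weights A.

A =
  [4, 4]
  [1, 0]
A^⊗3 =
  [5, 4]
  [1, 0]

Each entry (A^⊗3)_ij equals the minimum over all length-3 walks i = v_0 → v_1 → … → v_3 = j of Σ_t A[v_t][v_{t+1}]. For example, for (i, j) = (0, 1) we minimise over 4 possible intermediate vertex sequences; the minimum is 4, attained along the walk 0 → 1 → 1 → 1.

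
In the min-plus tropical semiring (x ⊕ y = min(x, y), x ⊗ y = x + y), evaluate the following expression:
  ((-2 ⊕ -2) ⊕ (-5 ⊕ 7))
((-2 ⊕ -2) ⊕ (-5 ⊕ 7)) = -5

Expand innermost to outermost. Recall ⊕ takes the minimum of its arguments and ⊗ takes their sum. Working out the expression ((-2 ⊕ -2) ⊕ (-5 ⊕ 7)) gives -5.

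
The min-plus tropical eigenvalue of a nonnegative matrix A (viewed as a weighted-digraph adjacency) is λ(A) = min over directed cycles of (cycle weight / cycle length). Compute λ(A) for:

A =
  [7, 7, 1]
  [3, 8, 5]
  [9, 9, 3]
λ(A) = 3

Enumerate directed cycles and compute their means (weight / length). Sample:
  cycle 0 → 0: weight = 7, length = 1, mean = 7/1 ≈ 7.000
  cycle 1 → 1: weight = 8, length = 1, mean = 8/1 ≈ 8.000
  cycle 2 → 2: weight = 3, length = 1, mean = 3/1 ≈ 3.000
  cycle 0 → 1 → 0: weight = 10, length = 2, mean = 10/2 ≈ 5.000
  cycle 0 → 2 → 0: weight = 10, length = 2, mean = 10/2 ≈ 5.000
  cycle 1 → 0 → 1: weight = 10, length = 2, mean = 10/2 ≈ 5.000
Minimum mean = 3.000, attained e.g. along the cycle 2 → 2 with weight 3 and length 1. So λ(A) = 3/1 = 3.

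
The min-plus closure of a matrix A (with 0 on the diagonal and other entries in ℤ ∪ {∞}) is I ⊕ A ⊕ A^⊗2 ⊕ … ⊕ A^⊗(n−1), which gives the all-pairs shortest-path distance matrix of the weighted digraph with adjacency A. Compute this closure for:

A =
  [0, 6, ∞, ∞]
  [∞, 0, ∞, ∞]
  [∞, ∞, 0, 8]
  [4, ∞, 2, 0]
Closure =
  [0, 6, ∞, ∞]
  [∞, 0, ∞, ∞]
  [12, 18, 0, 8]
  [4, 10, 2, 0]

This is the Floyd-Warshall all-pairs shortest-path computation. For each intermediate vertex k = 0, 1, …, 3, update dist[i][j] ← min(dist[i][j], dist[i][k] + dist[k][j]). The final matrix gives, for each (i, j), the minimum total weight of any directed path from i to j (possibly empty when i = j).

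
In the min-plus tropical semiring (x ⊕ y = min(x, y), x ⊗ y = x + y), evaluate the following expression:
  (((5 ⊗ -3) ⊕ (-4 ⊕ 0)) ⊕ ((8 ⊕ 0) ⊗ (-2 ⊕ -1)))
(((5 ⊗ -3) ⊕ (-4 ⊕ 0)) ⊕ ((8 ⊕ 0) ⊗ (-2 ⊕ -1))) = -4

Expand innermost to outermost. Recall ⊕ takes the minimum of its arguments and ⊗ takes their sum. Working out the expression (((5 ⊗ -3) ⊕ (-4 ⊕ 0)) ⊕ ((8 ⊕ 0) ⊗ (-2 ⊕ -1))) gives -4.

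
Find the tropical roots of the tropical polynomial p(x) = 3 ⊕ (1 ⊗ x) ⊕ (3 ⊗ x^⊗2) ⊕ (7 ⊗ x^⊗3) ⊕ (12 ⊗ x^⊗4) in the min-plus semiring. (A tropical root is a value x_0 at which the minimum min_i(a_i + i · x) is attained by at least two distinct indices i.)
Roots: {-5, -4, -2, 2}

Each tropical root is a break point of the lower envelope of the lines y = a_i + i · x (there are 5 lines, with slopes 0, 1, ..., 4). Only the lines that attain the minimum somewhere contribute to roots; other lines are dominated. Here the surviving (envelope) indices are i = 4, i = 3, i = 2, i = 1, i = 0.
Intersections between consecutive envelope lines give the roots: for adjacent envelope indices i < j the intersection is x = (a_i − a_j) / (j − i). Reading off the sorted break points: {-5, -4, -2, 2}.
Verification: at each break x_0, at least two indices attain the minimum of min_i(a_i + i · x_0).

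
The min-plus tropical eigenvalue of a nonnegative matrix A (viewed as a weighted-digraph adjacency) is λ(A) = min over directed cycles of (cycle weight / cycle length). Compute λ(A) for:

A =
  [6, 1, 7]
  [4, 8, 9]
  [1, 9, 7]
λ(A) = 5/2

Enumerate directed cycles and compute their means (weight / length). Sample:
  cycle 0 → 0: weight = 6, length = 1, mean = 6/1 ≈ 6.000
  cycle 1 → 1: weight = 8, length = 1, mean = 8/1 ≈ 8.000
  cycle 2 → 2: weight = 7, length = 1, mean = 7/1 ≈ 7.000
  cycle 0 → 1 → 0: weight = 5, length = 2, mean = 5/2 ≈ 2.500
  cycle 0 → 2 → 0: weight = 8, length = 2, mean = 8/2 ≈ 4.000
  cycle 1 → 0 → 1: weight = 5, length = 2, mean = 5/2 ≈ 2.500
Minimum mean = 2.500, attained e.g. along the cycle 0 → 1 → 0 with weight 5 and length 2. So λ(A) = 5/2 = 5/2.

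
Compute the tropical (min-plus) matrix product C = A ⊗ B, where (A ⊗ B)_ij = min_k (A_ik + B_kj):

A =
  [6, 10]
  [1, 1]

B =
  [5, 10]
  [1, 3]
A ⊗ B =
  [11, 13]
  [2, 4]

Apply the min-plus product entry-by-entry:
  C[0][0] = min over k of (A[0][0] + B[0][0] = 6 + 5 = 11, A[0][1] + B[1][0] = 10 + 1 = 11) = 11 (attained at k = 0)
  C[0][1] = min over k of (A[0][0] + B[0][1] = 6 + 10 = 16, A[0][1] + B[1][1] = 10 + 3 = 13) = 13 (attained at k = 1)
  C[1][0] = min over k of (A[1][0] + B[0][0] = 1 + 5 = 6, A[1][1] + B[1][0] = 1 + 1 = 2) = 2 (attained at k = 1)
  C[1][1] = min over k of (A[1][0] + B[0][1] = 1 + 10 = 11, A[1][1] + B[1][1] = 1 + 3 = 4) = 4 (attained at k = 1)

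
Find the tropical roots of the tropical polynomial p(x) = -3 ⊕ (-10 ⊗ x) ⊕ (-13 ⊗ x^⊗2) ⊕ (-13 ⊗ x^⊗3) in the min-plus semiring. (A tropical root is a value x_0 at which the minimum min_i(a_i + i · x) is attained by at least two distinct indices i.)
Roots: {0, 3, 7}

Each tropical root is a break point of the lower envelope of the lines y = a_i + i · x (there are 4 lines, with slopes 0, 1, ..., 3). Only the lines that attain the minimum somewhere contribute to roots; other lines are dominated. Here the surviving (envelope) indices are i = 3, i = 2, i = 1, i = 0.
Intersections between consecutive envelope lines give the roots: for adjacent envelope indices i < j the intersection is x = (a_i − a_j) / (j − i). Reading off the sorted break points: {0, 3, 7}.
Verification: at each break x_0, at least two indices attain the minimum of min_i(a_i + i · x_0).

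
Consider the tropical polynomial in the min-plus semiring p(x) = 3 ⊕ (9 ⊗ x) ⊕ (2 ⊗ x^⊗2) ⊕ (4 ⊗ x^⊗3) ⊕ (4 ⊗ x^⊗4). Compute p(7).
p(7) = 3

A tropical monomial a ⊗ x^⊗i evaluates to a + i · x. Evaluating each term at x = 7:
  Term 0 contributes 3 + 0 · 7 = 3
  Term 1 contributes 9 + 1 · 7 = 16
  Term 2 contributes 2 + 2 · 7 = 16
  Term 3 contributes 4 + 3 · 7 = 25
  Term 4 contributes 4 + 4 · 7 = 32
p(7) = ⊕ of these = min[3, 16, 16, 25, 32] = 3.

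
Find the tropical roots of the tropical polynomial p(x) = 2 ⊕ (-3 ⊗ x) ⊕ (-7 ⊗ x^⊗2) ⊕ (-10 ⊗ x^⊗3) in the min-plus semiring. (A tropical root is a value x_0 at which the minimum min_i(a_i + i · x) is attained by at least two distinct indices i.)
Roots: {3, 4, 5}

Each tropical root is a break point of the lower envelope of the lines y = a_i + i · x (there are 4 lines, with slopes 0, 1, ..., 3). Only the lines that attain the minimum somewhere contribute to roots; other lines are dominated. Here the surviving (envelope) indices are i = 3, i = 2, i = 1, i = 0.
Intersections between consecutive envelope lines give the roots: for adjacent envelope indices i < j the intersection is x = (a_i − a_j) / (j − i). Reading off the sorted break points: {3, 4, 5}.
Verification: at each break x_0, at least two indices attain the minimum of min_i(a_i + i · x_0).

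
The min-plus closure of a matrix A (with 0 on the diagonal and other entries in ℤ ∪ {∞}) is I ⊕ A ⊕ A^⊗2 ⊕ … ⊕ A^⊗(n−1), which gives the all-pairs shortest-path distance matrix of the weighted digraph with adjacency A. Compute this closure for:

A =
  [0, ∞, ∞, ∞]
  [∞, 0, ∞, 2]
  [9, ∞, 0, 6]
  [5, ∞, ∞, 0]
Closure =
  [0, ∞, ∞, ∞]
  [7, 0, ∞, 2]
  [9, ∞, 0, 6]
  [5, ∞, ∞, 0]

This is the Floyd-Warshall all-pairs shortest-path computation. For each intermediate vertex k = 0, 1, …, 3, update dist[i][j] ← min(dist[i][j], dist[i][k] + dist[k][j]). The final matrix gives, for each (i, j), the minimum total weight of any directed path from i to j (possibly empty when i = j).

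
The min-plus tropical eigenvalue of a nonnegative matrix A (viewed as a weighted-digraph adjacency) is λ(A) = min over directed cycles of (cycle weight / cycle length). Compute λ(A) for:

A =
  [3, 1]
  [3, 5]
λ(A) = 2

Enumerate directed cycles and compute their means (weight / length). Sample:
  cycle 0 → 0: weight = 3, length = 1, mean = 3/1 ≈ 3.000
  cycle 1 → 1: weight = 5, length = 1, mean = 5/1 ≈ 5.000
  cycle 0 → 1 → 0: weight = 4, length = 2, mean = 4/2 ≈ 2.000
  cycle 1 → 0 → 1: weight = 4, length = 2, mean = 4/2 ≈ 2.000
Minimum mean = 2.000, attained e.g. along the cycle 0 → 1 → 0 with weight 4 and length 2. So λ(A) = 4/2 = 2.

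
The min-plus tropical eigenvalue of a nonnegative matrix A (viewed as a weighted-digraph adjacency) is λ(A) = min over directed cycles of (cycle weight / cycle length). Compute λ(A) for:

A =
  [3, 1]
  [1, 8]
λ(A) = 1

Enumerate directed cycles and compute their means (weight / length). Sample:
  cycle 0 → 0: weight = 3, length = 1, mean = 3/1 ≈ 3.000
  cycle 1 → 1: weight = 8, length = 1, mean = 8/1 ≈ 8.000
  cycle 0 → 1 → 0: weight = 2, length = 2, mean = 2/2 ≈ 1.000
  cycle 1 → 0 → 1: weight = 2, length = 2, mean = 2/2 ≈ 1.000
Minimum mean = 1.000, attained e.g. along the cycle 0 → 1 → 0 with weight 2 and length 2. So λ(A) = 2/2 = 1.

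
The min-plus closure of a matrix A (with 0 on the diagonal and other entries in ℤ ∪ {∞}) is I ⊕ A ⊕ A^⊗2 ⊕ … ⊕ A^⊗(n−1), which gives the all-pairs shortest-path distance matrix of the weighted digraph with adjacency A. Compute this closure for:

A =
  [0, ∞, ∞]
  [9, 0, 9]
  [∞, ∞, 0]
Closure =
  [0, ∞, ∞]
  [9, 0, 9]
  [∞, ∞, 0]

This is the Floyd-Warshall all-pairs shortest-path computation. For each intermediate vertex k = 0, 1, …, 2, update dist[i][j] ← min(dist[i][j], dist[i][k] + dist[k][j]). The final matrix gives, for each (i, j), the minimum total weight of any directed path from i to j (possibly empty when i = j).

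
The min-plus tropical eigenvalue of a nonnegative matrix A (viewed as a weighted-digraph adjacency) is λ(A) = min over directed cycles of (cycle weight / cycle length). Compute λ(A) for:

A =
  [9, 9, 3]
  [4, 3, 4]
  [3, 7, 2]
λ(A) = 2

Enumerate directed cycles and compute their means (weight / length). Sample:
  cycle 0 → 0: weight = 9, length = 1, mean = 9/1 ≈ 9.000
  cycle 1 → 1: weight = 3, length = 1, mean = 3/1 ≈ 3.000
  cycle 2 → 2: weight = 2, length = 1, mean = 2/1 ≈ 2.000
  cycle 0 → 1 → 0: weight = 13, length = 2, mean = 13/2 ≈ 6.500
  cycle 0 → 2 → 0: weight = 6, length = 2, mean = 6/2 ≈ 3.000
  cycle 1 → 0 → 1: weight = 13, length = 2, mean = 13/2 ≈ 6.500
Minimum mean = 2.000, attained e.g. along the cycle 2 → 2 with weight 2 and length 1. So λ(A) = 2/1 = 2.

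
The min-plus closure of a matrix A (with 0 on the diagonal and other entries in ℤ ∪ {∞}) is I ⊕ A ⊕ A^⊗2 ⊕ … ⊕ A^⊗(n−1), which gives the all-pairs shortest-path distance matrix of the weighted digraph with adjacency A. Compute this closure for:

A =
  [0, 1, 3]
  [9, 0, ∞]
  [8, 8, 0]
Closure =
  [0, 1, 3]
  [9, 0, 12]
  [8, 8, 0]

This is the Floyd-Warshall all-pairs shortest-path computation. For each intermediate vertex k = 0, 1, …, 2, update dist[i][j] ← min(dist[i][j], dist[i][k] + dist[k][j]). The final matrix gives, for each (i, j), the minimum total weight of any directed path from i to j (possibly empty when i = j).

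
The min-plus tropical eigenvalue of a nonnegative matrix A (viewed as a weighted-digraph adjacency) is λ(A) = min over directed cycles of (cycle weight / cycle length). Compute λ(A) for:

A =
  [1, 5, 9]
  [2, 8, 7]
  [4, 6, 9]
λ(A) = 1

Enumerate directed cycles and compute their means (weight / length). Sample:
  cycle 0 → 0: weight = 1, length = 1, mean = 1/1 ≈ 1.000
  cycle 1 → 1: weight = 8, length = 1, mean = 8/1 ≈ 8.000
  cycle 2 → 2: weight = 9, length = 1, mean = 9/1 ≈ 9.000
  cycle 0 → 1 → 0: weight = 7, length = 2, mean = 7/2 ≈ 3.500
  cycle 0 → 2 → 0: weight = 13, length = 2, mean = 13/2 ≈ 6.500
  cycle 1 → 0 → 1: weight = 7, length = 2, mean = 7/2 ≈ 3.500
Minimum mean = 1.000, attained e.g. along the cycle 0 → 0 with weight 1 and length 1. So λ(A) = 1/1 = 1.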